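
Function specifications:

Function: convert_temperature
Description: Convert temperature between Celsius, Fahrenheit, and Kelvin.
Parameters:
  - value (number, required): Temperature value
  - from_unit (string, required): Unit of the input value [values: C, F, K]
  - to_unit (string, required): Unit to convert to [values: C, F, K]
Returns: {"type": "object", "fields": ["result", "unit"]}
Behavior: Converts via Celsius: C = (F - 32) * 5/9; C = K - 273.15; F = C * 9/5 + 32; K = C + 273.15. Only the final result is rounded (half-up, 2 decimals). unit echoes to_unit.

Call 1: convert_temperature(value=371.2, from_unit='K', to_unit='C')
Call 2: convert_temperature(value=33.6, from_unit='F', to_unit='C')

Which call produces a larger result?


Call 1:
  To C: 371.2 - 273.15 = 98.05
  Target is C: 98.05
  Round to 2 decimals: 98.05
  -> 98.05 C
Call 2:
  To C: (33.6 - 32) * 5/9 = 0.888889
  Target is C: 0.888889
  Round to 2 decimals: 0.89
  -> 0.89 C
Call 1 (98.05 C)


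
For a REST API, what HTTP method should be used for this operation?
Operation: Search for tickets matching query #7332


GET = read, POST = create, PUT = update/replace, DELETE = remove
This operation is a read.
GET


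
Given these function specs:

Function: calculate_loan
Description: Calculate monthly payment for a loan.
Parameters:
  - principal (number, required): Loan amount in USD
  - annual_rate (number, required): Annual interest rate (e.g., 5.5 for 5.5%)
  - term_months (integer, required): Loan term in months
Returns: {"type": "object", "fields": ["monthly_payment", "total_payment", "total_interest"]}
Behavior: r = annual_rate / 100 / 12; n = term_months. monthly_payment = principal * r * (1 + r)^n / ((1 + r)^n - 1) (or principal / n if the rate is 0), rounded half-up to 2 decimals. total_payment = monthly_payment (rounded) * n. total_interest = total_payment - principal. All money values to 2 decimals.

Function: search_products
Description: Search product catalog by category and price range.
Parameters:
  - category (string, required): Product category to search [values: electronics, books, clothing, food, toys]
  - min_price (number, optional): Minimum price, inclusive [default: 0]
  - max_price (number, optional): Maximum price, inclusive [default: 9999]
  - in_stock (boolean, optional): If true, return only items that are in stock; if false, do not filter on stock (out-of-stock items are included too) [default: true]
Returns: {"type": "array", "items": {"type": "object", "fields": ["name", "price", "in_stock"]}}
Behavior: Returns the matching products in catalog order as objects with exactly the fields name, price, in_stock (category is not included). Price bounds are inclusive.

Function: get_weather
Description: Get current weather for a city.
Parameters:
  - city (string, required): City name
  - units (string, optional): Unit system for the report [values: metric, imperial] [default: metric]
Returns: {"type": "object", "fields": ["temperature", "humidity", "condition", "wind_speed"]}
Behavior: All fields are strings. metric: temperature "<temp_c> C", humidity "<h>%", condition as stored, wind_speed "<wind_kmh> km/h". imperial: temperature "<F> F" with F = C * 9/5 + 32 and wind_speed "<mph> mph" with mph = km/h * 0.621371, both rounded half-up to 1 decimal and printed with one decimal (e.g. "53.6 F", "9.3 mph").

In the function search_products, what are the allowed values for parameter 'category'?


The search_products spec declares:
  - category (string, required): Product category to search [values: electronics, books, clothing, food, toys]
Allowed values:
electronics, books, clothing, food, toys


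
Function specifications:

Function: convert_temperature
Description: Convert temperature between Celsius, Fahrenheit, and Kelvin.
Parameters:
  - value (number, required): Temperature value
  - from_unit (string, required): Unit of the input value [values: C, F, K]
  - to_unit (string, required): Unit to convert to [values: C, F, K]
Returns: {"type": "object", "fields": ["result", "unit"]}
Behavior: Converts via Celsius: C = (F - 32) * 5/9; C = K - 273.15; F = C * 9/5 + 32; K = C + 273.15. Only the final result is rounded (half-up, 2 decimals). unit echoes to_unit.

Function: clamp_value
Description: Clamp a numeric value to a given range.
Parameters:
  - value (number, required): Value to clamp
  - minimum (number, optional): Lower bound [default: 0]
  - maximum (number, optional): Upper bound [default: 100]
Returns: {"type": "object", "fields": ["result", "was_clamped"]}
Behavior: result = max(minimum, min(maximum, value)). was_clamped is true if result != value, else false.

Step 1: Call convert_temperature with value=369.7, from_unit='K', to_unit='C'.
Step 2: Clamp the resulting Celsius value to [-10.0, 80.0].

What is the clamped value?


Step 1: convert_temperature(value=369.7, from_unit=K, to_unit=C)
  To C: 369.7 - 273.15 = 96.55
  Target is C: 96.55
  Round to 2 decimals: 96.55
  -> result = 96.55 C
Step 2: clamp_value(value=96.55, minimum=-10.0, maximum=80.0)
  result = max(-10.0, min(80.0, 96.55)) = max(-10.0, 80.0) = 80.0
  was_clamped = (80.0 != 96.55) = true
  -> result = 80.0
80.0


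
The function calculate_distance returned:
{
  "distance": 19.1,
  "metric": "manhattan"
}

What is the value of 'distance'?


19.1


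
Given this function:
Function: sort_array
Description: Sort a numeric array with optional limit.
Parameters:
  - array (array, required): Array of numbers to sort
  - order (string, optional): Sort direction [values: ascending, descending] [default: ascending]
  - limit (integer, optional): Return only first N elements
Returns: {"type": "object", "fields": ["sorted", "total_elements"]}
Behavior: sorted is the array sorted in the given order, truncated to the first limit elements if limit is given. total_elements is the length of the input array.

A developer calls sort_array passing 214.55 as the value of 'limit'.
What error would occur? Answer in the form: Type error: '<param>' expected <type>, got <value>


Spec: 'limit' is declared as integer; 214.55 is a non-integer number.
Type error: 'limit' expected integer, got 214.55


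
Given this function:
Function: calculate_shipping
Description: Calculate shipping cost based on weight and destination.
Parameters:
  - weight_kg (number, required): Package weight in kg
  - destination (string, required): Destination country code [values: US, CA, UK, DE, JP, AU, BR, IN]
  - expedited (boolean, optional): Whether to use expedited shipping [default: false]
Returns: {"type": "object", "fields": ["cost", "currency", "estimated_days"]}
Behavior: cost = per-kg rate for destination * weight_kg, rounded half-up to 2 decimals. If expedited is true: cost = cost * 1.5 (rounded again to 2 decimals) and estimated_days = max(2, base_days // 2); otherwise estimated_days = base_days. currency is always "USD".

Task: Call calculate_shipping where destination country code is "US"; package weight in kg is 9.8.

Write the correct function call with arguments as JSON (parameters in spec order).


Mapping each described value to its parameter name:
  'Destination country code' -> destination = "US"
  'Package weight in kg' -> weight_kg = 9.8
calculate_shipping({"weight_kg": 9.8, "destination": "US"})


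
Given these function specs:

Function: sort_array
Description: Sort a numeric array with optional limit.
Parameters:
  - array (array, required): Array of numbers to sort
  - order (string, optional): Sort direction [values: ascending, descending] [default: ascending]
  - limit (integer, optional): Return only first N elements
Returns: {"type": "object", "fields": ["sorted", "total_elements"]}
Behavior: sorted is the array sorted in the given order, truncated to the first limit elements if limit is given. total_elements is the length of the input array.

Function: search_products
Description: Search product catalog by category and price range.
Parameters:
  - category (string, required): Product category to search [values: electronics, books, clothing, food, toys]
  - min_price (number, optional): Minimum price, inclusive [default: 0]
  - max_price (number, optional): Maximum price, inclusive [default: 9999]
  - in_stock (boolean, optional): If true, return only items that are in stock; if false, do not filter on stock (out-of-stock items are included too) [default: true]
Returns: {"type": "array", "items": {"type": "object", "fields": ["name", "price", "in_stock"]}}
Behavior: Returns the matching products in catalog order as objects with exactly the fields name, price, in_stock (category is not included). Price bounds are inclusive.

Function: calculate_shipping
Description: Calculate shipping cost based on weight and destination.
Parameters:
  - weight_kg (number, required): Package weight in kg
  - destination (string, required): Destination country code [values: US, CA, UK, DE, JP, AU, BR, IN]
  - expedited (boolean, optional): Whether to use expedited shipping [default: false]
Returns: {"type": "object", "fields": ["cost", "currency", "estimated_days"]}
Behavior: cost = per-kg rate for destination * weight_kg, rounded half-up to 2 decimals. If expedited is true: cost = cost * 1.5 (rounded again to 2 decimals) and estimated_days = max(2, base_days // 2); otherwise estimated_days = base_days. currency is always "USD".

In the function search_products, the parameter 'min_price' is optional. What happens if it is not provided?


The search_products spec declares:
  - min_price (number, optional): Minimum price, inclusive [default: 0]
It defaults to 0


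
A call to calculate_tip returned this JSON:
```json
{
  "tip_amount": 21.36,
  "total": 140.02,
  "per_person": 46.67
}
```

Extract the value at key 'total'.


140.02


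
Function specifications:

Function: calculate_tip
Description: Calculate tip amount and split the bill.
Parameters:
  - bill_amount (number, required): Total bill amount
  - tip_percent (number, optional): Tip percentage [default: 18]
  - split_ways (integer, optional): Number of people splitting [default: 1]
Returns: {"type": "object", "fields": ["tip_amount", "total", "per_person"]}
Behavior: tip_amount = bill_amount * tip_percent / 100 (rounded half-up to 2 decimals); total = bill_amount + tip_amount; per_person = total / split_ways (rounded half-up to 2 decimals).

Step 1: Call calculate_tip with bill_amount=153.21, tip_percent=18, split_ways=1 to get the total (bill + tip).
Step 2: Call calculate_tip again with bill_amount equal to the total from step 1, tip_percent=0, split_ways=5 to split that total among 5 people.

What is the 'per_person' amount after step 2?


Step 1: calculate_tip(bill_amount=153.21, tip_percent=18, split_ways=1)
  tip_amount = 153.21 * 18/100 = 27.5778 -> 27.58
  total = 153.21 + 27.58 = 180.79
  per_person = 180.79 / 1 = 180.79 -> 180.79
  -> total = 180.79
Step 2: calculate_tip(bill_amount=180.79, tip_percent=0, split_ways=5)
  tip_amount = 180.79 * 0/100 = 0 -> 0.00
  total = 180.79 + 0.00 = 180.79
  per_person = 180.79 / 5 = 36.158 -> 36.16
  -> per_person = 36.16
$36.16


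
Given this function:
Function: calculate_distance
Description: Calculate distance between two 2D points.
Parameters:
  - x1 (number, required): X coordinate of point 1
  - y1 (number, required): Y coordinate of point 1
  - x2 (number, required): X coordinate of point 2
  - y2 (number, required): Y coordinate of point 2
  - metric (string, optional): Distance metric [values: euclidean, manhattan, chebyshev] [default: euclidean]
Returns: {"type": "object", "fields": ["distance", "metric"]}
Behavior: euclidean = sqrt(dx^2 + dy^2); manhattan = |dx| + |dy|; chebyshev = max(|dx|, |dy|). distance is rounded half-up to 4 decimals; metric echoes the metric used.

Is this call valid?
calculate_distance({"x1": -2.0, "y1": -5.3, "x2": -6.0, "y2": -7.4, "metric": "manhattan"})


Checking all required parameters present and types match... All valid.
Valid


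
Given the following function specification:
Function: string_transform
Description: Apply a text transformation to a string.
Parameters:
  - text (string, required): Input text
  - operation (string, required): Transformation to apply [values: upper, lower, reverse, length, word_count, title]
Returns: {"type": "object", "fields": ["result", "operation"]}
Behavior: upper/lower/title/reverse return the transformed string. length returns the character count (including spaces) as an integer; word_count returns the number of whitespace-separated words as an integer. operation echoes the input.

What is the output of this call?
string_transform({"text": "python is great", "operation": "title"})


title('python is great') = 'Python Is Great'
Output:
{"result": "Python Is Great", "operation": "title"}


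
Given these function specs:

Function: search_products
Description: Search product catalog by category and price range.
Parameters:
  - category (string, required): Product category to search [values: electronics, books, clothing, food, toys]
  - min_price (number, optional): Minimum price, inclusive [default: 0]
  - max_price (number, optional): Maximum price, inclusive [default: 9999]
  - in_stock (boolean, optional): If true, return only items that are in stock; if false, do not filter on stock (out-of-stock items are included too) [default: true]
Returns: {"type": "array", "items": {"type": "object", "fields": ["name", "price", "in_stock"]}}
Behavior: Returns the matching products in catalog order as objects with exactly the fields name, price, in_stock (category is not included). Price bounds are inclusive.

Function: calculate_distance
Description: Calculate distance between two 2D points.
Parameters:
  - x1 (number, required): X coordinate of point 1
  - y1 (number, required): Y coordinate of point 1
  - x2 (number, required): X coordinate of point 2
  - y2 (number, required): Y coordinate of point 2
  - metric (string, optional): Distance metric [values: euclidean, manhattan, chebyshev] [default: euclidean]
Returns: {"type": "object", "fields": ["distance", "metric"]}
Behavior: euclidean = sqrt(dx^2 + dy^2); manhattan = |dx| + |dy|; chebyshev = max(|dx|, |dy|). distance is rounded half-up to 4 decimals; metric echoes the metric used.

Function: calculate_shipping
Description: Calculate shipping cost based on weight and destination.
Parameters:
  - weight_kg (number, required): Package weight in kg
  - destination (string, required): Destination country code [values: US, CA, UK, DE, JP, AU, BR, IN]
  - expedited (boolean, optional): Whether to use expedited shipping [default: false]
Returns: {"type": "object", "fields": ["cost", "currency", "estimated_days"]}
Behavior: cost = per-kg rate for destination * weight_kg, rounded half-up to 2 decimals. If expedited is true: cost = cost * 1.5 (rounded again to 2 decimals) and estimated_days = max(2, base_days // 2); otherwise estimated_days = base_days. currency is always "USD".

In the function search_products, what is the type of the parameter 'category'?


The search_products spec declares:
  - category (string, required): Product category to search [values: electronics, books, clothing, food, toys]
Type:
string


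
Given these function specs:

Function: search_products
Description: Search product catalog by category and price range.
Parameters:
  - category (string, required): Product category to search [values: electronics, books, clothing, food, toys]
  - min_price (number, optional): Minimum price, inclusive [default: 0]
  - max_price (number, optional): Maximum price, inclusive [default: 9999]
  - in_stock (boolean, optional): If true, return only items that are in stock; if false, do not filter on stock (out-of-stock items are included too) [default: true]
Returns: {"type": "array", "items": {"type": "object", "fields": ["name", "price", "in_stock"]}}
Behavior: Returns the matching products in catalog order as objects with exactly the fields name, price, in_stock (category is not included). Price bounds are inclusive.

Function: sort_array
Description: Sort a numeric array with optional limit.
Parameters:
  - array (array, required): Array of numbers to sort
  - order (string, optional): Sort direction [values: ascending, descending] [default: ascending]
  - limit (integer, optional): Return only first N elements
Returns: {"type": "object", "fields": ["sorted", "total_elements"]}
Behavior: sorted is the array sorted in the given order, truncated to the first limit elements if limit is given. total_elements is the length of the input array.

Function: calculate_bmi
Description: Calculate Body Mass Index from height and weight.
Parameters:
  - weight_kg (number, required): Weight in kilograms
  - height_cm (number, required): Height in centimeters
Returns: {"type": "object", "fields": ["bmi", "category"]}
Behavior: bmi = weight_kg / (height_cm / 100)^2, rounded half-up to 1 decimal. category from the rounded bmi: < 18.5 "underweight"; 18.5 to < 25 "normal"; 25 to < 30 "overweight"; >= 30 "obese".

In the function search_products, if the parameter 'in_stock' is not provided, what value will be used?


The search_products spec declares:
  - in_stock (boolean, optional): If true, return only items that are in stock; if false, do not filter on stock (out-of-stock items are included too) [default: true]
Default:
true


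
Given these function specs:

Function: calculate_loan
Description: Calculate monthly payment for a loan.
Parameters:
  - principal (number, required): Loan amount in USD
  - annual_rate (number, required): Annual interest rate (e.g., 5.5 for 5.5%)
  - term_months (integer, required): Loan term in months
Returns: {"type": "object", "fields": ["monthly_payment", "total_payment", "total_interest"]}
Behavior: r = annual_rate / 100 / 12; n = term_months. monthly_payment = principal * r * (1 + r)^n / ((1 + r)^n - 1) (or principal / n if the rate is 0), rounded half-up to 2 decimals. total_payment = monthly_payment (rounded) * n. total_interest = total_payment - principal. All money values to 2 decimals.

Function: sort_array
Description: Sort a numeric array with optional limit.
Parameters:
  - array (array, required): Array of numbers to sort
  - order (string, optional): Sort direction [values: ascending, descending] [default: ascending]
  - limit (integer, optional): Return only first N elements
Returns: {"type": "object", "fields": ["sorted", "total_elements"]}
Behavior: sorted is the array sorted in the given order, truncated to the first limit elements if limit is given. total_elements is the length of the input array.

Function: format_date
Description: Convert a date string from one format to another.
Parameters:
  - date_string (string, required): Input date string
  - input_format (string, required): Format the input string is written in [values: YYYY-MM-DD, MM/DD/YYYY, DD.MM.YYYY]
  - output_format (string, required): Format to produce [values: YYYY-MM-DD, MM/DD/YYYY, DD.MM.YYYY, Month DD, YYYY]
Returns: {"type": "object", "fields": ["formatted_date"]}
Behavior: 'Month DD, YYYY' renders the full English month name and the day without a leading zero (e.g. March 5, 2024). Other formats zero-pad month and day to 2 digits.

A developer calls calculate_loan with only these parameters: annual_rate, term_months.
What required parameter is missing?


Required parameters: principal, annual_rate, term_months
Provided: annual_rate, term_months
Missing: principal
principal


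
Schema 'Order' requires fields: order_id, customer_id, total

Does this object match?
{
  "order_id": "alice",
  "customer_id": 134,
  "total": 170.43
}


Checking required fields... All present.
Valid - all required fields present


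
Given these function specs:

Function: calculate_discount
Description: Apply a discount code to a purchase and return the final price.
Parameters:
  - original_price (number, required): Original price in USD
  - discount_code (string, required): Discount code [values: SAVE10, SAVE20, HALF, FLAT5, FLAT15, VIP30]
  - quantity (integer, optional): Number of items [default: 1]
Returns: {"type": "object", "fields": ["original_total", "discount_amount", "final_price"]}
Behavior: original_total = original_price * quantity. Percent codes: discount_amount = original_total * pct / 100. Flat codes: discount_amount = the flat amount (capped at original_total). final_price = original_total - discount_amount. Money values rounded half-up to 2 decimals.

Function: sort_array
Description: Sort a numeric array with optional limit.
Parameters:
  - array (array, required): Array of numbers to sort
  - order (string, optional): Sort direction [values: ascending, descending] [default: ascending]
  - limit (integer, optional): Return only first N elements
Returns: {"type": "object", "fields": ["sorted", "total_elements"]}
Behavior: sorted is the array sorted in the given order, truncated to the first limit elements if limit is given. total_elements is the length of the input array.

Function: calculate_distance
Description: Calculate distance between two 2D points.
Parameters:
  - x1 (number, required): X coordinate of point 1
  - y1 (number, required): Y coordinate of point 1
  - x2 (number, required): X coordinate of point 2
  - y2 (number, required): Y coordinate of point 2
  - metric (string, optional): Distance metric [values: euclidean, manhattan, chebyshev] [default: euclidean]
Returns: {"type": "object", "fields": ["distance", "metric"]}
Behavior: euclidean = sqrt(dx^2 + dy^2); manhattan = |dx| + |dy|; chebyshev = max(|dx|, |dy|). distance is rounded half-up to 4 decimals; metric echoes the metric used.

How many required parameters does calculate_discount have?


Parameters of calculate_discount: original_price (required), discount_code (required), quantity (optional)
Required count:
2


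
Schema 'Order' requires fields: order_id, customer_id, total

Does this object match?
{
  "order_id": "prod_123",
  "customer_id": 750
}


Checking required fields...
Missing: total
Invalid - missing required field 'total'


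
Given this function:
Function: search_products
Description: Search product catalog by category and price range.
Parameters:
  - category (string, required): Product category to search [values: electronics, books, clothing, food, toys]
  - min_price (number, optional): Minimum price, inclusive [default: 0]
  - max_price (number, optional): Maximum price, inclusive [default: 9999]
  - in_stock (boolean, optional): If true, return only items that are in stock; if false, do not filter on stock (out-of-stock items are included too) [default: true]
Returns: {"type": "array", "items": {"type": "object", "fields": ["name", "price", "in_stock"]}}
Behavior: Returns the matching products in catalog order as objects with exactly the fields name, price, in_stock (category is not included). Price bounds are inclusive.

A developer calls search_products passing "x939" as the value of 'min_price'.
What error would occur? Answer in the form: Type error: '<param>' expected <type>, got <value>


Spec: 'min_price' is declared as number; "x939" is a string.
Type error: 'min_price' expected number, got "x939"


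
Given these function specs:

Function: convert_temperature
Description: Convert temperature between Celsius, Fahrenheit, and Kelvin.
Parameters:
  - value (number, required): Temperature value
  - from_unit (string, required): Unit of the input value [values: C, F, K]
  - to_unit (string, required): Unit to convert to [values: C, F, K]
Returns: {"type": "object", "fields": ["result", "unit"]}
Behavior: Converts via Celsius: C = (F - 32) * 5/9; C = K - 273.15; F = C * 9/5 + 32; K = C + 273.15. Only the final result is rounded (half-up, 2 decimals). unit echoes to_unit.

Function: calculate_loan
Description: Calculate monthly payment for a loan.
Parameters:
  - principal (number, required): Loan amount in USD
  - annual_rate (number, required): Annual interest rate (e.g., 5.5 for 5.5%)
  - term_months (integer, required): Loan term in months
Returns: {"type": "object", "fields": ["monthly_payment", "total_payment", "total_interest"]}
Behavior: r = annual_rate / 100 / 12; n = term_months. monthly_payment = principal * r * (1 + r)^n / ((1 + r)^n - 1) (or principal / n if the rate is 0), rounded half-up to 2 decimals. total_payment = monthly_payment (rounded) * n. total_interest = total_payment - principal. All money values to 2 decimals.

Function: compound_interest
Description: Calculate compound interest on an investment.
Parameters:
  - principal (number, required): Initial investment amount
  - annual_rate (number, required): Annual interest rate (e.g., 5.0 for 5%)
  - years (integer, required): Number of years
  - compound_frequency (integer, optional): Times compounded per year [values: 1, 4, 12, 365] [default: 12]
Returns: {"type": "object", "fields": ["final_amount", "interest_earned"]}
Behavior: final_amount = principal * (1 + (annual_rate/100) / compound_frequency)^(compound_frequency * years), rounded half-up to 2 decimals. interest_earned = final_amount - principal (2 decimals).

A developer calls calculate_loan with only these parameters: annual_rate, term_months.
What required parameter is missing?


Required parameters: principal, annual_rate, term_months
Provided: annual_rate, term_months
Missing: principal
principal


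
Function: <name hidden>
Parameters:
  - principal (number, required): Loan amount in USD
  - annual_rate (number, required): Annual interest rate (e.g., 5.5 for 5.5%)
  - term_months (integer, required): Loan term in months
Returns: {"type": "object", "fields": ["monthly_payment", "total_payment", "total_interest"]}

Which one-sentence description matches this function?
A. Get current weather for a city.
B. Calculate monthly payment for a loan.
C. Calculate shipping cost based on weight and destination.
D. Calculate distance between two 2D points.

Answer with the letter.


Parameters principal, annual_rate, term_months and return ["monthly_payment", "total_payment", "total_interest"] fit: Calculate monthly payment for a loan.
B


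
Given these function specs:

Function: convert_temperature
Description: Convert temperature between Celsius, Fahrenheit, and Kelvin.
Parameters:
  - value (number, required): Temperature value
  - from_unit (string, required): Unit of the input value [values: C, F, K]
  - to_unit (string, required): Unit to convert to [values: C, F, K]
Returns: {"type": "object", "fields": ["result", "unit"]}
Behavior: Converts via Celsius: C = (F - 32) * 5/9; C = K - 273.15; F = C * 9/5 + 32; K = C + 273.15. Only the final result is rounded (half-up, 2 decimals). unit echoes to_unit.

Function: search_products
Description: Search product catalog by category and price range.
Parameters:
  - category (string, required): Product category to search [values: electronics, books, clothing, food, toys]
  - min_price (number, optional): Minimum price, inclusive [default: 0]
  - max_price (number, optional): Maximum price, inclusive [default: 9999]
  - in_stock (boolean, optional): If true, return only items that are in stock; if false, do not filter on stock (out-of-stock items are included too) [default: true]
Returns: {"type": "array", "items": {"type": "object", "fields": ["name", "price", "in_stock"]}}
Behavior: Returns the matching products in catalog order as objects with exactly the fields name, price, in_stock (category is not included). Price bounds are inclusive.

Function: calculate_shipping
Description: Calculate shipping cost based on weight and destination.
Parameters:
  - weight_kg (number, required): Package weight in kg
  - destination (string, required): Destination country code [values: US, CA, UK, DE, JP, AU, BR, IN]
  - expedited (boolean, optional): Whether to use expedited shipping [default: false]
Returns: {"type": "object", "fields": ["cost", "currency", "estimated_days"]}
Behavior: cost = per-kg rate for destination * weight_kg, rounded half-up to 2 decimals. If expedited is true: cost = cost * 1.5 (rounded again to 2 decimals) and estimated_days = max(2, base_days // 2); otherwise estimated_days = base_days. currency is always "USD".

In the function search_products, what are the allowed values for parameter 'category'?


The search_products spec declares:
  - category (string, required): Product category to search [values: electronics, books, clothing, food, toys]
Allowed values:
electronics, books, clothing, food, toys


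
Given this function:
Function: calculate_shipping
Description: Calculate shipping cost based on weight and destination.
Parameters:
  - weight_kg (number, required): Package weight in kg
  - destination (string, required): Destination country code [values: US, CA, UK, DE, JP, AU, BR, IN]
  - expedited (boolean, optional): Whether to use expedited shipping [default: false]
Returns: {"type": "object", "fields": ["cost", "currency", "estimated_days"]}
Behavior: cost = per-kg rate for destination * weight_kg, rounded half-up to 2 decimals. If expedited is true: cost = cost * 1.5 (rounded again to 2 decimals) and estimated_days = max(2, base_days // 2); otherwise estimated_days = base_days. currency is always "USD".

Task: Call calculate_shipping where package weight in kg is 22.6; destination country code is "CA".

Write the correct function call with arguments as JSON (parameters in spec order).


Mapping each described value to its parameter name:
  'Package weight in kg' -> weight_kg = 22.6
  'Destination country code' -> destination = "CA"
calculate_shipping({"weight_kg": 22.6, "destination": "CA"})


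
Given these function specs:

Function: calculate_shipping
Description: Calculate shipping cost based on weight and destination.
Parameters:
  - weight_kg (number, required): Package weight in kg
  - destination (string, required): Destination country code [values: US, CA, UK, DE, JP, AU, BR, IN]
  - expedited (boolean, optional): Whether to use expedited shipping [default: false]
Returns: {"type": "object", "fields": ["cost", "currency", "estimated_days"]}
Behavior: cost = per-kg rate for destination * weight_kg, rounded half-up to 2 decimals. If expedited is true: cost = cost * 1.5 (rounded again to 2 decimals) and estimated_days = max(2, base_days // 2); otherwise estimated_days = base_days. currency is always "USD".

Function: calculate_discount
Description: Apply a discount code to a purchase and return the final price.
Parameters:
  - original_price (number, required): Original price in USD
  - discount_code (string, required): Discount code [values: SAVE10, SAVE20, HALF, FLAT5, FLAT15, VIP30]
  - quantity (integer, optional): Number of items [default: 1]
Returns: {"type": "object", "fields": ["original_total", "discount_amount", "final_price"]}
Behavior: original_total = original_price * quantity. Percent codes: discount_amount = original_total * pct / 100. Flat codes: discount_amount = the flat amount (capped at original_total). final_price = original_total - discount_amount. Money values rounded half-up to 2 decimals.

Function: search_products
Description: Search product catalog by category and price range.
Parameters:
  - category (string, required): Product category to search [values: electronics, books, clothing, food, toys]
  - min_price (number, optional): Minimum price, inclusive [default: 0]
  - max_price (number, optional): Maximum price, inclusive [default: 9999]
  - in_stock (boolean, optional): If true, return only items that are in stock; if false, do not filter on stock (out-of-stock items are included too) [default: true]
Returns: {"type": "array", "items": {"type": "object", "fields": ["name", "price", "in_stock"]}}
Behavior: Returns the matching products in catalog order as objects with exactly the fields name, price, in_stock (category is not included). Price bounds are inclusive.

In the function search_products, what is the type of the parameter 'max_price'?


The search_products spec declares:
  - max_price (number, optional): Maximum price, inclusive [default: 9999]
Type:
number


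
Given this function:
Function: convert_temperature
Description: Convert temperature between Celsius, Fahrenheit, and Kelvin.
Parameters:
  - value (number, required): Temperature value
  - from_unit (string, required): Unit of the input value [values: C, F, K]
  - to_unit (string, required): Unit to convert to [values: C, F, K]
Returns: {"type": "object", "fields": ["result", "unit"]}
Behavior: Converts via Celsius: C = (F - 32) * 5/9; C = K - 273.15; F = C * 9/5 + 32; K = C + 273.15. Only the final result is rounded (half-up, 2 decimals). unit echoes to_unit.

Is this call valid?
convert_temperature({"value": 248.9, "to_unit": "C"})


Checking required parameters...
Missing required parameter: from_unit
Invalid - missing required parameter 'from_unit'


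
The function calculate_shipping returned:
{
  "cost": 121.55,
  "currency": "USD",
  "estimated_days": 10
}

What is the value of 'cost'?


121.55


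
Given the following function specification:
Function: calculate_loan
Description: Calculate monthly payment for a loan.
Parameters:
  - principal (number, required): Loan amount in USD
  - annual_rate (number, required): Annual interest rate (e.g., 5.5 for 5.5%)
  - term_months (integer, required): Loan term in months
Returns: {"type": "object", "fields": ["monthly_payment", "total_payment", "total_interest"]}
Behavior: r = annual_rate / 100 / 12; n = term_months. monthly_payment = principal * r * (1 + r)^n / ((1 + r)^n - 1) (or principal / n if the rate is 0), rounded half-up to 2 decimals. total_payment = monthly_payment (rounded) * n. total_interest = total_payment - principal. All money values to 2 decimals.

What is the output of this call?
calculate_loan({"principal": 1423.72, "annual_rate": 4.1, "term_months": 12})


r = 4.1 / 100 / 12 = 0.003416666667 (keep full precision)
(1 + r)^12 = 1.0417793
monthly_payment = 1423.72 * 0.003416666667 * 1.0417793 / (1.0417793 - 1) = 121.29468 -> 121.29
total_payment = 121.29 * 12 = 1455.48
total_interest = 1455.48 - 1423.72 = 31.76
Output:
{"monthly_payment": 121.29, "total_payment": 1455.48, "total_interest": 31.76}


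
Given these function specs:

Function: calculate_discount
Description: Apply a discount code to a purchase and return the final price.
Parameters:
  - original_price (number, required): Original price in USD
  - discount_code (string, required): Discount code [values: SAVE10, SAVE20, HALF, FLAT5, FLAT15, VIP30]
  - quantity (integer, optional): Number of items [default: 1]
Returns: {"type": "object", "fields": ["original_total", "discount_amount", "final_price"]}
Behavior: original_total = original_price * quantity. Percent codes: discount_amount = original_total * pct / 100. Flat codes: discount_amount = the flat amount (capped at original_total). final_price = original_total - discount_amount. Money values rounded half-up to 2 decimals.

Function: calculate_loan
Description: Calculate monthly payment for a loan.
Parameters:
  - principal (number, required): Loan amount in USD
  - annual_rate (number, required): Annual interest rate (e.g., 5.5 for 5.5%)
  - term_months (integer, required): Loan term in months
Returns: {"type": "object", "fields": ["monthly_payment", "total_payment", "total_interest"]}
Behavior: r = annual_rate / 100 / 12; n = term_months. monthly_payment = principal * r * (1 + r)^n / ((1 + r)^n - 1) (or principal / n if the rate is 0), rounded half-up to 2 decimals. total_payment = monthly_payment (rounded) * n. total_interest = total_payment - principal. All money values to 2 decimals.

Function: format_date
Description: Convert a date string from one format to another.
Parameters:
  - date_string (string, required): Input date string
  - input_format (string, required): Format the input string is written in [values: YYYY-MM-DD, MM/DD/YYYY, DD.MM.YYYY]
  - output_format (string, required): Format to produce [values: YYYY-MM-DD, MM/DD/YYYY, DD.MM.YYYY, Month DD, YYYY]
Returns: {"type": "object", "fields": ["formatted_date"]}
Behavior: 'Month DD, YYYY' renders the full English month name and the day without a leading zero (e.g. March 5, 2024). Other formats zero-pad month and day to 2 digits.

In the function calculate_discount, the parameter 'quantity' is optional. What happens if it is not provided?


The calculate_discount spec declares:
  - quantity (integer, optional): Number of items [default: 1]
It defaults to 1


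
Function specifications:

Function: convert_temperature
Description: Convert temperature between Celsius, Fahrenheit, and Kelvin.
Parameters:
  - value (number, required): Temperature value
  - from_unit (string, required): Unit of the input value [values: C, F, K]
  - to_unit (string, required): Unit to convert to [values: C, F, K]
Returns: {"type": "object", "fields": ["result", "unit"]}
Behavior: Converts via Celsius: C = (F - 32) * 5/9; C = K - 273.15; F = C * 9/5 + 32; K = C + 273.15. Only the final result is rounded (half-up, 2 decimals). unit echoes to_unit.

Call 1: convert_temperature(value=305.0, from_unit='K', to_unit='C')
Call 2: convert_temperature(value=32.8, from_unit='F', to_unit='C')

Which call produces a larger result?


Call 1:
  To C: 305 - 273.15 = 31.85
  Target is C: 31.85
  Round to 2 decimals: 31.85
  -> 31.85 C
Call 2:
  To C: (32.8 - 32) * 5/9 = 0.444444
  Target is C: 0.444444
  Round to 2 decimals: 0.44
  -> 0.44 C
Call 1 (31.85 C)


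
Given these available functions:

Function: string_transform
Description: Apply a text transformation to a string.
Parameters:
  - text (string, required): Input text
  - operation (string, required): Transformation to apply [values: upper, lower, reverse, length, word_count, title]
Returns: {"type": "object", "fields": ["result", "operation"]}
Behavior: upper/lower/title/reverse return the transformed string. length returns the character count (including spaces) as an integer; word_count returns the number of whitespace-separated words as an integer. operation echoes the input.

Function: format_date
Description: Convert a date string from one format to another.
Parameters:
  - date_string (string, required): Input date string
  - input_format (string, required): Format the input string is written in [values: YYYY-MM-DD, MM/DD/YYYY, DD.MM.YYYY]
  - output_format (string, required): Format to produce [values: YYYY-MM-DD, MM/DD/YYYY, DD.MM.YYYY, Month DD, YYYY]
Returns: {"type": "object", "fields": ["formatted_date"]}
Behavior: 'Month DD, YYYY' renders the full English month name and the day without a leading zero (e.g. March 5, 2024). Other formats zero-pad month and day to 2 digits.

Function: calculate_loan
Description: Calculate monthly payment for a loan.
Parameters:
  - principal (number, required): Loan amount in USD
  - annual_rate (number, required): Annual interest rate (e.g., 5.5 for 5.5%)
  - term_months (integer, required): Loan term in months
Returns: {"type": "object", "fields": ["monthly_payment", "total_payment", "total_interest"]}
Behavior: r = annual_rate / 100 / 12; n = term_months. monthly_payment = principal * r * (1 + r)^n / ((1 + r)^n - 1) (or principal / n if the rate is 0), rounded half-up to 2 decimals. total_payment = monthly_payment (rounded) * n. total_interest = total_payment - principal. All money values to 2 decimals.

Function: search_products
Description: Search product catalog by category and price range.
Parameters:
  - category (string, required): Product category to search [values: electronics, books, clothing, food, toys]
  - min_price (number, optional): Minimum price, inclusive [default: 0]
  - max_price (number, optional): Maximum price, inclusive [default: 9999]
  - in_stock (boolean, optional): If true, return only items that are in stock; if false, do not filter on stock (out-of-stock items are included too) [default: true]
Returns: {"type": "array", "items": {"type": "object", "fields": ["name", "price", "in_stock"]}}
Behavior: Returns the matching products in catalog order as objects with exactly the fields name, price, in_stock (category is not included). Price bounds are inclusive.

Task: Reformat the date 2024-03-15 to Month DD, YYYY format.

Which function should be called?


The task needs a function whose description is: Convert a date string from one format to another.
format_date


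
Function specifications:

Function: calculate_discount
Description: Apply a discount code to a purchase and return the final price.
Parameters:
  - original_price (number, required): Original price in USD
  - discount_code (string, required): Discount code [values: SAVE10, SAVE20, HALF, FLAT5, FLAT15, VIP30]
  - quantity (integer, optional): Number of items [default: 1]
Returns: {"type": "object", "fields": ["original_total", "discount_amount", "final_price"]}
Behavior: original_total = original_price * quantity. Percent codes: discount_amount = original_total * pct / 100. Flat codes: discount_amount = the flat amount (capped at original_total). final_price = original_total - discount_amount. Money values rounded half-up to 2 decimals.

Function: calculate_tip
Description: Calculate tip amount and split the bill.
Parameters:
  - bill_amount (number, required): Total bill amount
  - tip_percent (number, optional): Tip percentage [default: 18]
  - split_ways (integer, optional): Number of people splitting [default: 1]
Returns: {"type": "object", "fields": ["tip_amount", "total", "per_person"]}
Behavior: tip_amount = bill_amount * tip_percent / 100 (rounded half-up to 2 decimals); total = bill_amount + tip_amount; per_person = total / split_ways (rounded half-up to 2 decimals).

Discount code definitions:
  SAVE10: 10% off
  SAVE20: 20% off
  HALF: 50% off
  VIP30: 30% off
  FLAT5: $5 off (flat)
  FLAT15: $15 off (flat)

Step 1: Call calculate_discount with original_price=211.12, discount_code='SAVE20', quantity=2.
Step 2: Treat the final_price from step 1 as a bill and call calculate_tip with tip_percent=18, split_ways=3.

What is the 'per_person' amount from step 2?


Step 1: calculate_discount(original_price=211.12, discount_code=SAVE20, quantity=2)
  original_total = 211.12 * 2 = 422.24
  SAVE20 = 20% off: discount_amount = 422.24 * 20/100 = 84.448 -> 84.45
  final_price = 422.24 - 84.45 = 337.79
  -> final_price = 337.79
Step 2: calculate_tip(bill_amount=337.79, tip_percent=18, split_ways=3)
  tip_amount = 337.79 * 18/100 = 60.8022 -> 60.80
  total = 337.79 + 60.80 = 398.59
  per_person = 398.59 / 3 = 132.863333 -> 132.86
  -> per_person = 132.86
$132.86
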